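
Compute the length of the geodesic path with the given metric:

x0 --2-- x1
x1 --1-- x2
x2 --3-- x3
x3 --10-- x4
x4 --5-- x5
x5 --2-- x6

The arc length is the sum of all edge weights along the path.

Arc length = 2 + 1 + 3 + 10 + 5 + 2 = 23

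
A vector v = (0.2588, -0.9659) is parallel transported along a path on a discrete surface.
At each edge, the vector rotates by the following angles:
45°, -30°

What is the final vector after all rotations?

Total rotation: 45° + (-30°) = 15°. Final vector: (0.5000, -0.8660)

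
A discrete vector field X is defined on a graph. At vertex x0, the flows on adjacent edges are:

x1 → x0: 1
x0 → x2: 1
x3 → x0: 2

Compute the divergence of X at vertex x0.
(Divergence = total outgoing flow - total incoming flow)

Divergence = sum of outgoing flows = (-1) + 1 + (-2) = -2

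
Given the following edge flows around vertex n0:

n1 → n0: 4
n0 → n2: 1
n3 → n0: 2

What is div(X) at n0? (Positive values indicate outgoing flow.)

Divergence = sum of outgoing flows = (-4) + 1 + (-2) = -5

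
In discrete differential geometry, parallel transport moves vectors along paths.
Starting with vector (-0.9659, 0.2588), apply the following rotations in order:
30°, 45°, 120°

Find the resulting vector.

Total rotation: 30° + 45° + 120° = 195° ≡ -165° (mod 360°). Final vector: (1, 0)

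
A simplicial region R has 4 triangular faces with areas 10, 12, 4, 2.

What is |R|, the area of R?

10 + 12 + 4 + 2 = 28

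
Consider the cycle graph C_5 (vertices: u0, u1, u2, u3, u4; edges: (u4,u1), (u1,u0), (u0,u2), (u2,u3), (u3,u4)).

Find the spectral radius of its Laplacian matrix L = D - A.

The cycle graph C_n has Laplacian eigenvalues λ_k = 2 − 2cos(2πk/n), k = 0, 1, …, n−1. Here n = 5:
k=0: 2 − 2cos(0) = 0.0; k=1: 2 − 2cos(2π/5) = 1.382; k=2: 2 − 2cos(4π/5) = 3.618; k=3: 2 − 2cos(6π/5) = 3.618; k=4: 2 − 2cos(8π/5) = 1.382.
Laplacian eigenvalues: [0.0, 1.382, 1.382, 3.618, 3.618]. Largest eigenvalue (spectral radius) = 3.618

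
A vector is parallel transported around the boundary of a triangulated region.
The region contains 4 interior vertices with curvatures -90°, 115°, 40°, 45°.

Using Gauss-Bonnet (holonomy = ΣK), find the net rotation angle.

Holonomy = total enclosed curvature = (-90°) + 115° + 40° + 45° = 110°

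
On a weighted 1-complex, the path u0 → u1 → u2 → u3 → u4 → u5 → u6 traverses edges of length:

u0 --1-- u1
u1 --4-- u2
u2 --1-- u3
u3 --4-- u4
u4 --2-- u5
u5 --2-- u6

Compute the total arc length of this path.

Arc length = 1 + 4 + 1 + 4 + 2 + 2 = 14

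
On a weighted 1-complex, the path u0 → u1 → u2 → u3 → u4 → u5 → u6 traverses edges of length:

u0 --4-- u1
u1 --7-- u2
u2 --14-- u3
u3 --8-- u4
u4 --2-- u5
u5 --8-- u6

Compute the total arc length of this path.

Arc length = 4 + 7 + 14 + 8 + 2 + 8 = 43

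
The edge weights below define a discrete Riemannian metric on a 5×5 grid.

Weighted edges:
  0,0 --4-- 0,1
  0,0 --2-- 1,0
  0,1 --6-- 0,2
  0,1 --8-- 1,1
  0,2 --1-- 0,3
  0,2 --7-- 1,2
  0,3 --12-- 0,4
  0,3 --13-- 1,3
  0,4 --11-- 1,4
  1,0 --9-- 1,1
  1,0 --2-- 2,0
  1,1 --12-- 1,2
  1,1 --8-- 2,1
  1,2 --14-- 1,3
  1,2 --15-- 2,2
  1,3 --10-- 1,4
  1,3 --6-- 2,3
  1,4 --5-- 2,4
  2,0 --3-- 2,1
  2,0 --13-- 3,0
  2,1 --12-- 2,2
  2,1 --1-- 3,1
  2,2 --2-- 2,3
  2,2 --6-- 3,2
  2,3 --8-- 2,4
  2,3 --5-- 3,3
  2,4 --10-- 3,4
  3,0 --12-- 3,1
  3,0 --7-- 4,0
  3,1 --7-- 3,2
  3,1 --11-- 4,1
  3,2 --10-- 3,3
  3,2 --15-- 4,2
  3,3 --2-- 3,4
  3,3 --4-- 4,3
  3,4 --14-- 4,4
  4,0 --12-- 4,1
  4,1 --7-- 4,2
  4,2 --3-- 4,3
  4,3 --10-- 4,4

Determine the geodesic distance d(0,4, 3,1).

Shortest path: 0,4 → 0,3 → 0,2 → 0,1 → 0,0 → 1,0 → 2,0 → 2,1 → 3,1, total weight = 31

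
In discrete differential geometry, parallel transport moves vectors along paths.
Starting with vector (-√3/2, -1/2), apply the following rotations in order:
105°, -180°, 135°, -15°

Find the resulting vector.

Total rotation: 105° + (-180°) + 135° + (-15°) = 45°. Final vector: (-0.2588, -0.9659)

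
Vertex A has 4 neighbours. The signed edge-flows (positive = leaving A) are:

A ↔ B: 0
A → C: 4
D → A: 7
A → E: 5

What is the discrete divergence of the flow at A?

Divergence = sum of outgoing flows = 0 + 4 + (-7) + 5 = 2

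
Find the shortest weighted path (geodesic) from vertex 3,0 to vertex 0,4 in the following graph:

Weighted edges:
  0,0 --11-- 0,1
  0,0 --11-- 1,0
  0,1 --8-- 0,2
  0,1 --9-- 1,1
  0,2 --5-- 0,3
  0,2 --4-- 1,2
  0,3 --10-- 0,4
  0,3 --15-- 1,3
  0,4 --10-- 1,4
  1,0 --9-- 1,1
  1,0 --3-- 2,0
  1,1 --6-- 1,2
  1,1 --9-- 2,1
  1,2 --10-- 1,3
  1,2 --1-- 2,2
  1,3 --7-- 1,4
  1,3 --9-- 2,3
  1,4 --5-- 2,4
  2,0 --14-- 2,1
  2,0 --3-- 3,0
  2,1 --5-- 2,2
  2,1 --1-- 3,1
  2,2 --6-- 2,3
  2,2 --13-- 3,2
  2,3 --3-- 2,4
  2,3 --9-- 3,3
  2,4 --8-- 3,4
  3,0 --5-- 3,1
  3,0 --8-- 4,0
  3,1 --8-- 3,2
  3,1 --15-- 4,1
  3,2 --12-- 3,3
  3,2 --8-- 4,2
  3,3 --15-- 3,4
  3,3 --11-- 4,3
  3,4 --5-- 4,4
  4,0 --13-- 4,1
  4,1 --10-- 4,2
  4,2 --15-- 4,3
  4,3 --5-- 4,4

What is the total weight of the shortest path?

Shortest path: 3,0 → 3,1 → 2,1 → 2,2 → 1,2 → 0,2 → 0,3 → 0,4, total weight = 31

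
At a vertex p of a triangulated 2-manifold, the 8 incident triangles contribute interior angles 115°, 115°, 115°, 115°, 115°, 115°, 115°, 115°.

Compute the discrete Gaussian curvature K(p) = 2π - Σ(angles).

Sum of angles = 920°. K = 360° - 920° = -560°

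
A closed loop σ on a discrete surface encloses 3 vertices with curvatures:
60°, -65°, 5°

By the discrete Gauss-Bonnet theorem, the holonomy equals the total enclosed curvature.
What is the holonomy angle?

Holonomy = total enclosed curvature = 60° + (-65°) + 5° = 0°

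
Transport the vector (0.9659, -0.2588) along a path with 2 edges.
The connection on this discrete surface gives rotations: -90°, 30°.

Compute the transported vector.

Total rotation: (-90°) + 30° = -60°. Final vector: (0.2588, -0.9659)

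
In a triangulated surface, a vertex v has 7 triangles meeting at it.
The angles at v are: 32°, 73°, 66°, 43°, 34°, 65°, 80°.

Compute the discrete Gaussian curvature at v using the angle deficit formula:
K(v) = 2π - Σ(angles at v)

Sum of angles = 393°. K = 360° - 393° = -33° = -11π/60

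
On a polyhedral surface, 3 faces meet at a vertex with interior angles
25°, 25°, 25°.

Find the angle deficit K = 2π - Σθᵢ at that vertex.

Sum of angles = 75°. K = 360° - 75° = 285°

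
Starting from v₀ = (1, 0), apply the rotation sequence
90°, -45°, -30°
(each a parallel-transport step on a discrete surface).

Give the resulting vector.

Total rotation: 90° + (-45°) + (-30°) = 15°. Final vector: (0.9659, 0.2588)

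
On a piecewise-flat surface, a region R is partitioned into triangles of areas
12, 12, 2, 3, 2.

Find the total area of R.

12 + 12 + 2 + 3 + 2 = 31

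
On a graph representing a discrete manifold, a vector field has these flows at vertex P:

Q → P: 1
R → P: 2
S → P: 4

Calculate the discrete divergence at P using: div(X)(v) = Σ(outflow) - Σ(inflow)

Divergence = sum of outgoing flows = (-1) + (-2) + (-4) = -7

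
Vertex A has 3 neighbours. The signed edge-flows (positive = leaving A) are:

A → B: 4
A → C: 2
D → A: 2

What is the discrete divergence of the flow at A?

Divergence = sum of outgoing flows = 4 + 2 + (-2) = 4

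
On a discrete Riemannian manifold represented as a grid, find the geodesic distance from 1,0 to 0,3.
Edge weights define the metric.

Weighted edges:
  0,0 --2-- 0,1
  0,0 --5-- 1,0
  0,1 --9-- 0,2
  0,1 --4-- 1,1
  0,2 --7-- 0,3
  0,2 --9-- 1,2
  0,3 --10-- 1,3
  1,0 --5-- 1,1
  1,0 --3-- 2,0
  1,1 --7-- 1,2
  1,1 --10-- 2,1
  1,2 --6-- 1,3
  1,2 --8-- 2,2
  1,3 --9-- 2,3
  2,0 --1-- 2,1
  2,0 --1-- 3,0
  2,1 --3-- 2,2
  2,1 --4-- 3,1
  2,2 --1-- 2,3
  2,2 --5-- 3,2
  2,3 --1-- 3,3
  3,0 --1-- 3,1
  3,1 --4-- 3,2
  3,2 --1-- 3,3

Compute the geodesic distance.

Shortest path: 1,0 → 0,0 → 0,1 → 0,2 → 0,3, total weight = 23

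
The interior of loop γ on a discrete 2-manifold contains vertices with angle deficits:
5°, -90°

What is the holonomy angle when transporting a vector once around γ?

Holonomy = total enclosed curvature = 5° + (-90°) = -85°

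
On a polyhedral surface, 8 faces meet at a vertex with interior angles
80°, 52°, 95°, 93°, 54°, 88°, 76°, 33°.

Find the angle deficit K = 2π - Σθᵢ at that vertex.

Sum of angles = 571°. K = 360° - 571° = -211° = -211π/180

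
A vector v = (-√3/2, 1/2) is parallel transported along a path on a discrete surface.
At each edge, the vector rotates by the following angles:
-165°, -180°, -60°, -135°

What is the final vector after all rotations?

Total rotation: (-165°) + (-180°) + (-60°) + (-135°) = -540° ≡ 180° (mod 360°). Final vector: (0.8660, -0.5000)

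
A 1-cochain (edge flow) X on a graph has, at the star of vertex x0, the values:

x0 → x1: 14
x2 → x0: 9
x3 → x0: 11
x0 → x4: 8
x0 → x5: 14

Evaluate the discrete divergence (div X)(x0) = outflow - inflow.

Divergence = sum of outgoing flows = 14 + (-9) + (-11) + 8 + 14 = 16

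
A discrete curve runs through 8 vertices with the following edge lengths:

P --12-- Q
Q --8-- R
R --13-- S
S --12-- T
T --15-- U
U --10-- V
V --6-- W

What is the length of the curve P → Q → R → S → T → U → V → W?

Arc length = 12 + 8 + 13 + 12 + 15 + 10 + 6 = 76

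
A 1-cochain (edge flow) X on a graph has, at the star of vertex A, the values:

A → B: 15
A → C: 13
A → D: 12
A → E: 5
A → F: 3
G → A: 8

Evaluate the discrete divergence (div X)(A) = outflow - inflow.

Divergence = sum of outgoing flows = 15 + 13 + 12 + 5 + 3 + (-8) = 40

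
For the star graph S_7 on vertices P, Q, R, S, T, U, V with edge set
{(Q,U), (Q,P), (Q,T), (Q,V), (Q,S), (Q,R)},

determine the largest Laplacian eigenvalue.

The star S_7 is the complete bipartite graph K_{1,6} (one hub of degree 6, 6 leaves of degree 1). The Laplacian spectrum of K_{p,q} is 0, p (multiplicity q−1), q (multiplicity p−1), p+q. With p = 1, q = 6: 0 once, 1 with multiplicity 5, and 7 once. (Check: trace L = sum of degrees = 12 = 5·1 + 7.)
Laplacian eigenvalues: [0.0, 1.0, 1.0, 1.0, 1.0, 1.0, 7.0]. Largest eigenvalue (spectral radius) = 7.0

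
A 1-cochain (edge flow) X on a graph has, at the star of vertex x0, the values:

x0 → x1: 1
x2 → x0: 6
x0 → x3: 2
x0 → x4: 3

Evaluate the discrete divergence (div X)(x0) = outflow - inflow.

Divergence = sum of outgoing flows = 1 + (-6) + 2 + 3 = 0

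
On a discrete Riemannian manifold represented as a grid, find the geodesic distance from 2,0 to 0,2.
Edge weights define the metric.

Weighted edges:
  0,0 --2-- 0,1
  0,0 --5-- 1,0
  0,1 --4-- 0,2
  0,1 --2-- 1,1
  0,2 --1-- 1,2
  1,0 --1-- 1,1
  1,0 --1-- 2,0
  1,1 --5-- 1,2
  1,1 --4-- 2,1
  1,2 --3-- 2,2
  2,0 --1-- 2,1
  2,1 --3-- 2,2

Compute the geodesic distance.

Shortest path: 2,0 → 1,0 → 1,1 → 0,1 → 0,2, total weight = 8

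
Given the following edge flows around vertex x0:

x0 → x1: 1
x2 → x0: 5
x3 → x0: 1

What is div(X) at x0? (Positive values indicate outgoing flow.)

Divergence = sum of outgoing flows = 1 + (-5) + (-1) = -5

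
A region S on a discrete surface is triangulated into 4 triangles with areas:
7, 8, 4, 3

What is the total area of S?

7 + 8 + 4 + 3 = 22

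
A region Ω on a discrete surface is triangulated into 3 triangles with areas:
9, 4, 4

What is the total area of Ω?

9 + 4 + 4 = 17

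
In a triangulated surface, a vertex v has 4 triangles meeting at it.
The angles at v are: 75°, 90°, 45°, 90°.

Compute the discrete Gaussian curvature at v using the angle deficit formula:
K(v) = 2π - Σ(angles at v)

Sum of angles = 300°. K = 360° - 300° = 60°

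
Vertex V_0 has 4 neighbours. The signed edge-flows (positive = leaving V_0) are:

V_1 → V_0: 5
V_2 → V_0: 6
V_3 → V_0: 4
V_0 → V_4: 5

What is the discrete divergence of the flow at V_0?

Divergence = sum of outgoing flows = (-5) + (-6) + (-4) + 5 = -10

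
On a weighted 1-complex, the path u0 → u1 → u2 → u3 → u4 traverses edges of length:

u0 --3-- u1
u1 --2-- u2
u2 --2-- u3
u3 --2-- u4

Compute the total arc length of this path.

Arc length = 3 + 2 + 2 + 2 = 9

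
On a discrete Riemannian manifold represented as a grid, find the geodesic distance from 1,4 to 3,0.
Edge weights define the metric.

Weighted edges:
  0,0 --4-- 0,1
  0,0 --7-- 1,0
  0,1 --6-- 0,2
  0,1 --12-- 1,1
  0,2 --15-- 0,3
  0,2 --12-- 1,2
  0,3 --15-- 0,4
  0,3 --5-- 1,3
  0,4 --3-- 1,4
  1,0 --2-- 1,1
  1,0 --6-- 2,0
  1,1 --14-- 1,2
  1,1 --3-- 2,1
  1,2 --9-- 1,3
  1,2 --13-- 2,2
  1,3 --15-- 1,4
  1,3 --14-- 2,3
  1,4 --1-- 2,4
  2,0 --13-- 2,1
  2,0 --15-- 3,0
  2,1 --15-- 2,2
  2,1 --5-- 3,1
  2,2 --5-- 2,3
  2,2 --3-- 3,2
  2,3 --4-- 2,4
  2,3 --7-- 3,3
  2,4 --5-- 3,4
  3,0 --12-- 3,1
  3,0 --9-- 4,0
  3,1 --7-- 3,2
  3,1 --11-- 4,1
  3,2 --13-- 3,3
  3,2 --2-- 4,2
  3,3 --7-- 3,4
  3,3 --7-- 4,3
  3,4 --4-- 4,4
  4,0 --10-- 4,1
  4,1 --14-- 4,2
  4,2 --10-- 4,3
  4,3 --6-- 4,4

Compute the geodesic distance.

Shortest path: 1,4 → 2,4 → 2,3 → 2,2 → 3,2 → 3,1 → 3,0, total weight = 32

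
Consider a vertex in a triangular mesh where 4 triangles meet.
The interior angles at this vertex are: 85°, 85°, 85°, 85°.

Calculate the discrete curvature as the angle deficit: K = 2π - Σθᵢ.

Sum of angles = 340°. K = 360° - 340° = 20°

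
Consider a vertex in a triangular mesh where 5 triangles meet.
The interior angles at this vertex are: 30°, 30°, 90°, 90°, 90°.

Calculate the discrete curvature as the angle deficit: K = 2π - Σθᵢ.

Sum of angles = 330°. K = 360° - 330° = 30°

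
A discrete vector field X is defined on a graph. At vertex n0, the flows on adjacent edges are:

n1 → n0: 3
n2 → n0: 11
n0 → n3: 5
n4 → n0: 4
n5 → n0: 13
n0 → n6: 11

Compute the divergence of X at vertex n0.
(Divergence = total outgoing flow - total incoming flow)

Divergence = sum of outgoing flows = (-3) + (-11) + 5 + (-4) + (-13) + 11 = -15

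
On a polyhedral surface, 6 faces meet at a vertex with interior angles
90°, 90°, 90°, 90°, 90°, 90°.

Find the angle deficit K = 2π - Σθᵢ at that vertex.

Sum of angles = 540°. K = 360° - 540° = -180° = -π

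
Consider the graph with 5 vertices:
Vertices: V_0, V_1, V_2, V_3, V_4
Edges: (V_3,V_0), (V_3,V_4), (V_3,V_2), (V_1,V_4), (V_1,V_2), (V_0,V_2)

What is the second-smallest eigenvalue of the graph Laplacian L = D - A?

Degrees: deg(V_0) = 2, deg(V_1) = 2, deg(V_2) = 3, deg(V_3) = 3, deg(V_4) = 2.
L = D − A with rows/columns ordered (V_0, V_1, V_2, V_3, V_4):
  [ 2,  0, -1, -1,  0]
  [ 0,  2, -1,  0, -1]
  [-1, -1,  3, -1,  0]
  [-1,  0, -1,  3, -1]
  [ 0, -1,  0, -1,  2]
Characteristic polynomial: det(λI − L) = λ(λ² − 5λ + 5)(λ² − 7λ + 11).
Roots: λ = 0; (λ² − 5λ + 5) = 0 ⇒ λ = (5 ± √5)/2 ≈ 1.382, 3.618; (λ² − 7λ + 11) = 0 ⇒ λ = (7 ± √5)/2 ≈ 2.382, 4.618.
(Check: the roots sum (with multiplicity) to 12, matching trace L = Σdeg = 2·6 = 12.)
Laplacian eigenvalues: [0.0, 1.382, 2.382, 3.618, 4.618]. Algebraic connectivity (smallest non-zero eigenvalue) = 1.382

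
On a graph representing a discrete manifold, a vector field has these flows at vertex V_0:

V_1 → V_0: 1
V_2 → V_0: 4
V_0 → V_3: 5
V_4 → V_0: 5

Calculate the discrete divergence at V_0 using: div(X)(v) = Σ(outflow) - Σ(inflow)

Divergence = sum of outgoing flows = (-1) + (-4) + 5 + (-5) = -5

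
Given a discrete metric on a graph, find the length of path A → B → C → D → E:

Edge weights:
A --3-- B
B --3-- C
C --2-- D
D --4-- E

Arc length = 3 + 3 + 2 + 4 = 12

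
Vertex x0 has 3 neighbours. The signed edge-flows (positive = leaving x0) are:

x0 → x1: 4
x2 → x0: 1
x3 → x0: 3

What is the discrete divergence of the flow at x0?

Divergence = sum of outgoing flows = 4 + (-1) + (-3) = 0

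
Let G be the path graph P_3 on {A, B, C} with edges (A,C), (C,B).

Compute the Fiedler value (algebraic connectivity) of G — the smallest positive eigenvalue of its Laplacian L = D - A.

The path graph P_n has Laplacian eigenvalues λ_k = 2 − 2cos(kπ/n), k = 0, 1, …, n−1. Here n = 3:
k=0: 2 − 2cos(0) = 0.0; k=1: 2 − 2cos(π/3) = 1.0; k=2: 2 − 2cos(2π/3) = 3.0.
Laplacian eigenvalues: [0.0, 1.0, 3.0]. Algebraic connectivity (smallest non-zero eigenvalue) = 1.0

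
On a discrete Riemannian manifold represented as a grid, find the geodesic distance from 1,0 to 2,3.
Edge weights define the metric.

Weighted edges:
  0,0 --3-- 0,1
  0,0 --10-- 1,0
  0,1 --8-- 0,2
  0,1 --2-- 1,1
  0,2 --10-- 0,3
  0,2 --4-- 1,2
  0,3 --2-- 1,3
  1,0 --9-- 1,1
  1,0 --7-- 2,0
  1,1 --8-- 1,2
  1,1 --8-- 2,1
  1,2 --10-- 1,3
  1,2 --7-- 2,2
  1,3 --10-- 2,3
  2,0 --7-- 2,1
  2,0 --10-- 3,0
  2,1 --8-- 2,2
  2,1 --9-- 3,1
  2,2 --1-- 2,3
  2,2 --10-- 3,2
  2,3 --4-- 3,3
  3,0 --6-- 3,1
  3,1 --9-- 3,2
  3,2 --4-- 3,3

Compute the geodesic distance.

Shortest path: 1,0 → 2,0 → 2,1 → 2,2 → 2,3, total weight = 23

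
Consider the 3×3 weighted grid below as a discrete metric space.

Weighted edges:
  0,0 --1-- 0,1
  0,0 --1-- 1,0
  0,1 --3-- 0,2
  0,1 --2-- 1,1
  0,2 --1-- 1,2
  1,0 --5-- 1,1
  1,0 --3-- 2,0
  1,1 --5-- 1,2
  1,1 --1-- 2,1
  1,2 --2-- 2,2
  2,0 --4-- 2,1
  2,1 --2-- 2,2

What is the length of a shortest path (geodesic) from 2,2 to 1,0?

Shortest path: 2,2 → 2,1 → 1,1 → 0,1 → 0,0 → 1,0, total weight = 7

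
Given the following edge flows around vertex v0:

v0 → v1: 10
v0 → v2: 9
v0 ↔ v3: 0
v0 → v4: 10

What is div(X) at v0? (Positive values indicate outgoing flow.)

Divergence = sum of outgoing flows = 10 + 9 + 0 + 10 = 29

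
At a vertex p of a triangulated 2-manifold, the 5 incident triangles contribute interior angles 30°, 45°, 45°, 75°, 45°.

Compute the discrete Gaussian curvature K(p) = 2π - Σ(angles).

Sum of angles = 240°. K = 360° - 240° = 120°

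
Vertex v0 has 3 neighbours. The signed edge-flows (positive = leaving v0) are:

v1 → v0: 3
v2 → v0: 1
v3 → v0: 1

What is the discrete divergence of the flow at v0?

Divergence = sum of outgoing flows = (-3) + (-1) + (-1) = -5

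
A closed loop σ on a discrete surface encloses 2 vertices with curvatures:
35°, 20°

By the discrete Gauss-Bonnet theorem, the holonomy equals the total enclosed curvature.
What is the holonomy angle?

Holonomy = total enclosed curvature = 35° + 20° = 55°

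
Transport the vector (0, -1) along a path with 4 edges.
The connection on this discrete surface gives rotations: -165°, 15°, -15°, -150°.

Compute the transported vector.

Total rotation: (-165°) + 15° + (-15°) + (-150°) = -315° ≡ 45° (mod 360°). Final vector: (0.7071, -0.7071)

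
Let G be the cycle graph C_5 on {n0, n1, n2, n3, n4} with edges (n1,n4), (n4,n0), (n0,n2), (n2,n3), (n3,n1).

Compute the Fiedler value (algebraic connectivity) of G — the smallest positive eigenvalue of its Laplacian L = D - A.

The cycle graph C_n has Laplacian eigenvalues λ_k = 2 − 2cos(2πk/n), k = 0, 1, …, n−1. Here n = 5:
k=0: 2 − 2cos(0) = 0.0; k=1: 2 − 2cos(2π/5) = 1.382; k=2: 2 − 2cos(4π/5) = 3.618; k=3: 2 − 2cos(6π/5) = 3.618; k=4: 2 − 2cos(8π/5) = 1.382.
Laplacian eigenvalues: [0.0, 1.382, 1.382, 3.618, 3.618]. Algebraic connectivity (smallest non-zero eigenvalue) = 1.382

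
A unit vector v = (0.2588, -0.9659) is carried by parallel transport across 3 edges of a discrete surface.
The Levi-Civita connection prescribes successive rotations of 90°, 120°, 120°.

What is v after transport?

Total rotation: 90° + 120° + 120° = 330° ≡ -30° (mod 360°). Final vector: (-0.2588, -0.9659)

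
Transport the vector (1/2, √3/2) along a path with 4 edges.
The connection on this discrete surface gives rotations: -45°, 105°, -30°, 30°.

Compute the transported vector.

Total rotation: (-45°) + 105° + (-30°) + 30° = 60°. Final vector: (-0.5000, 0.8660)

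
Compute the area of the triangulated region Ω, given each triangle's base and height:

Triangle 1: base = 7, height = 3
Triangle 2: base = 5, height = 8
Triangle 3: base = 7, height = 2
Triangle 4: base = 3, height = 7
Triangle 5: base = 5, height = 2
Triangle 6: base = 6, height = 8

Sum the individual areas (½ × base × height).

(1/2)×7×3 + (1/2)×5×8 + (1/2)×7×2 + (1/2)×3×7 + (1/2)×5×2 + (1/2)×6×8 = 77.0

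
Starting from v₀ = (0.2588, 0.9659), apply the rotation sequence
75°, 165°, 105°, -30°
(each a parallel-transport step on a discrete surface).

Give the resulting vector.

Total rotation: 75° + 165° + 105° + (-30°) = 315° ≡ -45° (mod 360°). Final vector: (0.8660, 0.5000)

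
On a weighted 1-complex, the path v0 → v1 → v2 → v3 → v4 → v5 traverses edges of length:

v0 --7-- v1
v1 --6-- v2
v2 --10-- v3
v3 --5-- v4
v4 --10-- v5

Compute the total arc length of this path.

Arc length = 7 + 6 + 10 + 5 + 10 = 38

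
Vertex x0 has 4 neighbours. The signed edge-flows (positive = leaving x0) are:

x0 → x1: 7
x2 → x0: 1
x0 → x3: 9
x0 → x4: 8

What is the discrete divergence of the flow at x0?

Divergence = sum of outgoing flows = 7 + (-1) + 9 + 8 = 23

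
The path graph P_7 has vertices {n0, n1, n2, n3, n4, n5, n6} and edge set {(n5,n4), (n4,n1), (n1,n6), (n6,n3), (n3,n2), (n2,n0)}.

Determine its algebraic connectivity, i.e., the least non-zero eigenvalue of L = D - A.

The path graph P_n has Laplacian eigenvalues λ_k = 2 − 2cos(kπ/n), k = 0, 1, …, n−1. Here n = 7:
k=0: 2 − 2cos(0) = 0.0; k=1: 2 − 2cos(π/7) = 0.1981; k=2: 2 − 2cos(2π/7) = 0.753; k=3: 2 − 2cos(3π/7) = 1.555; k=4: 2 − 2cos(4π/7) = 2.445; k=5: 2 − 2cos(5π/7) = 3.247; k=6: 2 − 2cos(6π/7) = 3.8019.
Laplacian eigenvalues: [0.0, 0.1981, 0.753, 1.555, 2.445, 3.247, 3.8019]. Algebraic connectivity (smallest non-zero eigenvalue) = 0.1981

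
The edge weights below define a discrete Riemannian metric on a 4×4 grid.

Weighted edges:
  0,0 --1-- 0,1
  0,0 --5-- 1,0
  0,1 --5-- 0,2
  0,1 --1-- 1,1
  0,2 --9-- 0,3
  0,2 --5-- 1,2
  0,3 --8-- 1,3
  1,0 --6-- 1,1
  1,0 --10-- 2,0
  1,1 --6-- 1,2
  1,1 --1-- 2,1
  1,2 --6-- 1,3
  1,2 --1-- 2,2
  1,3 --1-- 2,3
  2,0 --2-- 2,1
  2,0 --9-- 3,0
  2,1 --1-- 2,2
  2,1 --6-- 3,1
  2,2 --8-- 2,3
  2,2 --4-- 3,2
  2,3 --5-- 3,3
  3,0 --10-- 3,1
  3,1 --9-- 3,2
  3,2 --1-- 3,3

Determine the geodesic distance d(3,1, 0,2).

Shortest path: 3,1 → 2,1 → 1,1 → 0,1 → 0,2, total weight = 13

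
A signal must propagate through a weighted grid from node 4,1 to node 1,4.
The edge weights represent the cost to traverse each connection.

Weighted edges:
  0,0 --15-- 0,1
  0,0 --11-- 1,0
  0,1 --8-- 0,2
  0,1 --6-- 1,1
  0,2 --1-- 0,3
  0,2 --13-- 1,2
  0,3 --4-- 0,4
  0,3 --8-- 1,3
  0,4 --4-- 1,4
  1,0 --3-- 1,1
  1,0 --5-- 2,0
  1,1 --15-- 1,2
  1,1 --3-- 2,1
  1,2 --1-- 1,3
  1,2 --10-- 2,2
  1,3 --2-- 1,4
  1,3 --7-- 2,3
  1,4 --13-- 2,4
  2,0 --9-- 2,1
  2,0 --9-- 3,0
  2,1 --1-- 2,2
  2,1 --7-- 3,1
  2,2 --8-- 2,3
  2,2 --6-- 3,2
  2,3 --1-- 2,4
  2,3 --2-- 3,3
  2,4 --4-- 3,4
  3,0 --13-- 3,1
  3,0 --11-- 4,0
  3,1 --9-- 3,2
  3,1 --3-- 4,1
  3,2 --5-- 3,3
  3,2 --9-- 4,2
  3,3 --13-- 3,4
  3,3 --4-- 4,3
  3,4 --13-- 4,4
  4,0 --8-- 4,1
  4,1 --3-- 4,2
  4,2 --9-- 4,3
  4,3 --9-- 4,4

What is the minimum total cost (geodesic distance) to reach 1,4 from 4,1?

Shortest path: 4,1 → 3,1 → 2,1 → 2,2 → 1,2 → 1,3 → 1,4, total weight = 24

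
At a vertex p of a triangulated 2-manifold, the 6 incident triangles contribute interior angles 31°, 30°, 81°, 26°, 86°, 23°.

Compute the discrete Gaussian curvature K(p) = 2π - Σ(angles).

Sum of angles = 277°. K = 360° - 277° = 83° = 83π/180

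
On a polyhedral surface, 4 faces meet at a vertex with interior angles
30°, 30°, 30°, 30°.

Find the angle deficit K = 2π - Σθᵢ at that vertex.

Sum of angles = 120°. K = 360° - 120° = 240°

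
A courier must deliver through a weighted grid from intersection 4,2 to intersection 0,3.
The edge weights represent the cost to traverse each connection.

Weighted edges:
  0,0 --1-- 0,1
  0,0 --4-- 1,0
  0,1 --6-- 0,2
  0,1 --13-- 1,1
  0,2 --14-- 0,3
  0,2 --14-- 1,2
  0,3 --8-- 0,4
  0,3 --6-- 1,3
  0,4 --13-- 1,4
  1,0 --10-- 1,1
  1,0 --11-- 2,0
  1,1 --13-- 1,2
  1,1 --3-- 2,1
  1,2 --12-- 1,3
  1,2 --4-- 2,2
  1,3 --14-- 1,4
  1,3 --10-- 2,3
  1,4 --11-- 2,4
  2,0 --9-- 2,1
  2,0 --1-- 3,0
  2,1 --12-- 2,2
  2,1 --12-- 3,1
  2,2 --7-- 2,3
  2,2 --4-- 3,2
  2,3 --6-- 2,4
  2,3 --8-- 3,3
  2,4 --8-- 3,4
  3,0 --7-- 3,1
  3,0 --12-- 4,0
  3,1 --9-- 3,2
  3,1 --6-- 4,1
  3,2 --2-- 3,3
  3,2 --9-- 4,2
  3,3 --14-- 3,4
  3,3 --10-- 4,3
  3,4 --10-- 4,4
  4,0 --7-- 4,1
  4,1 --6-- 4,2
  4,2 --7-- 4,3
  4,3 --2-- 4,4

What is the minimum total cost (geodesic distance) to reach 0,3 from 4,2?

Shortest path: 4,2 → 3,2 → 2,2 → 1,2 → 1,3 → 0,3, total weight = 35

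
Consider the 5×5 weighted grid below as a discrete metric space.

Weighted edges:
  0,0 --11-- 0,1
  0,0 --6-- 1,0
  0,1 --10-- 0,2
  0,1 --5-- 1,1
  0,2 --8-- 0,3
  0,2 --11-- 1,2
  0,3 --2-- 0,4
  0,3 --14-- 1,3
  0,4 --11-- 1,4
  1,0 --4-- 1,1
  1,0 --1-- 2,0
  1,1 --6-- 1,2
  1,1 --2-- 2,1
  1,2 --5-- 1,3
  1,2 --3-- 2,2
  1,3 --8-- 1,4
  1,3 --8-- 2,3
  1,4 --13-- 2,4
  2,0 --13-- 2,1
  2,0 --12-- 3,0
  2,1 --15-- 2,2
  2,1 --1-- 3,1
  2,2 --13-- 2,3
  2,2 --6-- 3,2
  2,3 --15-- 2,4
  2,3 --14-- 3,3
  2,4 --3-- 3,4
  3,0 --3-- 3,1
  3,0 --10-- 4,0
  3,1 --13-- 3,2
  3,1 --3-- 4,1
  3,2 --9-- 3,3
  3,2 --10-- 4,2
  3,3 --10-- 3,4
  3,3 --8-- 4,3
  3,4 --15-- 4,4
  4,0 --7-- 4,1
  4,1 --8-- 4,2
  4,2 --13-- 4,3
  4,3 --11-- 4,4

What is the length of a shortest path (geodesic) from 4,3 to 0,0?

Shortest path: 4,3 → 4,2 → 4,1 → 3,1 → 2,1 → 1,1 → 1,0 → 0,0, total weight = 37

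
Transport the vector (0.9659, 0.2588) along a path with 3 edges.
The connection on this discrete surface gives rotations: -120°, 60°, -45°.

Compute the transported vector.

Total rotation: (-120°) + 60° + (-45°) = -105°. Final vector: (0, -1)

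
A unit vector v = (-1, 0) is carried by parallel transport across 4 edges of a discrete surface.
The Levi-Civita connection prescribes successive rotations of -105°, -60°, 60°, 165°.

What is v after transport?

Total rotation: (-105°) + (-60°) + 60° + 165° = 60°. Final vector: (-0.5000, -0.8660)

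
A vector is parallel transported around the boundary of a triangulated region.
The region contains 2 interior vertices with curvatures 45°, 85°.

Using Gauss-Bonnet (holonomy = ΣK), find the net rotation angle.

Holonomy = total enclosed curvature = 45° + 85° = 130°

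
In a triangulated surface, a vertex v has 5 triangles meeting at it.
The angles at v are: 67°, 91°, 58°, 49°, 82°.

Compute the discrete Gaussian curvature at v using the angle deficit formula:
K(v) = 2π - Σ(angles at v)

Sum of angles = 347°. K = 360° - 347° = 13° = 13π/180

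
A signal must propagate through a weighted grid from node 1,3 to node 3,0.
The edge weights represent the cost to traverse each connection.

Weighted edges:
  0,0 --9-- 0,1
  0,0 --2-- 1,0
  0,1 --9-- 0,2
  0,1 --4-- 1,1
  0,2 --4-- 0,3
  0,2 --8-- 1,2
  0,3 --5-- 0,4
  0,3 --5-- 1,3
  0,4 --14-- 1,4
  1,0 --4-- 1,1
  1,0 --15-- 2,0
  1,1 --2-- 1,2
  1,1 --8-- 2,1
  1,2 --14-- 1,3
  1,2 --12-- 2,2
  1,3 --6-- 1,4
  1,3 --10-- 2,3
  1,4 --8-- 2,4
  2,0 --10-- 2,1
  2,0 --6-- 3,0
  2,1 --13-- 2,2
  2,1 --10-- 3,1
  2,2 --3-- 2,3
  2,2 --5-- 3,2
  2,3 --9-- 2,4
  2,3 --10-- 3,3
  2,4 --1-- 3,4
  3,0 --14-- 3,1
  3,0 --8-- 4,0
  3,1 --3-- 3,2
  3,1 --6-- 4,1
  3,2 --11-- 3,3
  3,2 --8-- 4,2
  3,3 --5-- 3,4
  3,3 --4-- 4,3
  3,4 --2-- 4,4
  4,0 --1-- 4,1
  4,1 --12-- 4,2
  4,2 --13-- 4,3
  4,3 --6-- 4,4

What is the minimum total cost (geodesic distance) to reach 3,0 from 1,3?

Shortest path: 1,3 → 2,3 → 2,2 → 3,2 → 3,1 → 3,0, total weight = 35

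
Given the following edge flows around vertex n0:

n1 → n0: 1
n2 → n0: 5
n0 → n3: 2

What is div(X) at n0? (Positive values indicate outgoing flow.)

Divergence = sum of outgoing flows = (-1) + (-5) + 2 = -4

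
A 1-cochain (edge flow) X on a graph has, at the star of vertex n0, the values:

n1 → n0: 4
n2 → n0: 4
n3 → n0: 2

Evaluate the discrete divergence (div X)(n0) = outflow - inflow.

Divergence = sum of outgoing flows = (-4) + (-4) + (-2) = -10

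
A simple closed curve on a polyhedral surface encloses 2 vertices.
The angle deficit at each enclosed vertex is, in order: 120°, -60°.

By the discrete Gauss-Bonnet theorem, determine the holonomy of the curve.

Holonomy = total enclosed curvature = 120° + (-60°) = 60°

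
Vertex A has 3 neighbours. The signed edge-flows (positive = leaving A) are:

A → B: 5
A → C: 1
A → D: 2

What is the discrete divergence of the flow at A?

Divergence = sum of outgoing flows = 5 + 1 + 2 = 8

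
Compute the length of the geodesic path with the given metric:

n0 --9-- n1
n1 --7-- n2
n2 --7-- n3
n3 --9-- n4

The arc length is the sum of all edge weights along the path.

Arc length = 9 + 7 + 7 + 9 = 32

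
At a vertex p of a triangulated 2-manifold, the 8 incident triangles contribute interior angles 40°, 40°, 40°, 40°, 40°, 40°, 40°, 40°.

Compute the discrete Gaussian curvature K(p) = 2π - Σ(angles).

Sum of angles = 320°. K = 360° - 320° = 40°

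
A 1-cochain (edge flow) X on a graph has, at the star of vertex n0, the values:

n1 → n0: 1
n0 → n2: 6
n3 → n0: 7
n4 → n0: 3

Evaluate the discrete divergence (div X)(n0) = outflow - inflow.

Divergence = sum of outgoing flows = (-1) + 6 + (-7) + (-3) = -5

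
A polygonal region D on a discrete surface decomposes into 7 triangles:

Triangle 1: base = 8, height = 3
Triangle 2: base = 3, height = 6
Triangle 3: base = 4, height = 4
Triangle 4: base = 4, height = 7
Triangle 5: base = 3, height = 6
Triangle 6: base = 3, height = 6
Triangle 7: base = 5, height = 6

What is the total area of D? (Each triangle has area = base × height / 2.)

(1/2)×8×3 + (1/2)×3×6 + (1/2)×4×4 + (1/2)×4×7 + (1/2)×3×6 + (1/2)×3×6 + (1/2)×5×6 = 76.0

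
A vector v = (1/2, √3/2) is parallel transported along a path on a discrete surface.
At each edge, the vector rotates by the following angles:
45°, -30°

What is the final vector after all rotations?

Total rotation: 45° + (-30°) = 15°. Final vector: (0.2588, 0.9659)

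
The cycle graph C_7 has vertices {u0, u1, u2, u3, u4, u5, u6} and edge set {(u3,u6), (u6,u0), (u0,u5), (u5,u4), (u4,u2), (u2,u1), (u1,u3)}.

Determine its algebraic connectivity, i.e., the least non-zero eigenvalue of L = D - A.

The cycle graph C_n has Laplacian eigenvalues λ_k = 2 − 2cos(2πk/n), k = 0, 1, …, n−1. Here n = 7:
k=0: 2 − 2cos(0) = 0.0; k=1: 2 − 2cos(2π/7) = 0.753; k=2: 2 − 2cos(4π/7) = 2.445; k=3: 2 − 2cos(6π/7) = 3.8019; k=4: 2 − 2cos(8π/7) = 3.8019; k=5: 2 − 2cos(10π/7) = 2.445; k=6: 2 − 2cos(12π/7) = 0.753.
Laplacian eigenvalues: [0.0, 0.753, 0.753, 2.445, 2.445, 3.8019, 3.8019]. Algebraic connectivity (smallest non-zero eigenvalue) = 0.753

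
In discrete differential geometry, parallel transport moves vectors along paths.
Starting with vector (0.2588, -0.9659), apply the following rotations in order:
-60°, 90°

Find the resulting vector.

Total rotation: (-60°) + 90° = 30°. Final vector: (0.7071, -0.7071)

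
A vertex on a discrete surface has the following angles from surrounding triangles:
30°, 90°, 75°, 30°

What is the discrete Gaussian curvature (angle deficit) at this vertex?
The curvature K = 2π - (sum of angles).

Sum of angles = 225°. K = 360° - 225° = 135°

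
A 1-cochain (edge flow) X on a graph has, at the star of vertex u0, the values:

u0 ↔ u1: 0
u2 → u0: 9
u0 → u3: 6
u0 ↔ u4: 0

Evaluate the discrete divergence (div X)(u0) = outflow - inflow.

Divergence = sum of outgoing flows = 0 + (-9) + 6 + 0 = -3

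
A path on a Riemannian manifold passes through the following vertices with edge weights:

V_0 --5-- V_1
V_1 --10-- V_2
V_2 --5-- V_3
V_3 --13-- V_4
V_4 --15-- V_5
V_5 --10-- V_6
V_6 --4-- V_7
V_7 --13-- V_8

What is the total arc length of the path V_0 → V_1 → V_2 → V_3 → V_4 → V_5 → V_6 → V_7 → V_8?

Arc length = 5 + 10 + 5 + 13 + 15 + 10 + 4 + 13 = 75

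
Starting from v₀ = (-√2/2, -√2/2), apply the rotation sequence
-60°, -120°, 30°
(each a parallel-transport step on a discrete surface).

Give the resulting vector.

Total rotation: (-60°) + (-120°) + 30° = -150°. Final vector: (0.2588, 0.9659)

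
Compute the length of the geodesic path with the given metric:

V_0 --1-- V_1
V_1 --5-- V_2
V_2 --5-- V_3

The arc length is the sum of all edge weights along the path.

Arc length = 1 + 5 + 5 = 11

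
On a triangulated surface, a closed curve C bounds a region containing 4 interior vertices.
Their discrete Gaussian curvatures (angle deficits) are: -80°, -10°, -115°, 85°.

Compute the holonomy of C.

Holonomy = total enclosed curvature = (-80°) + (-10°) + (-115°) + 85° = -120°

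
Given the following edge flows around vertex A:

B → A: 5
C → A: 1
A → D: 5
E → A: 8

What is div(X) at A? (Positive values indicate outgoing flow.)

Divergence = sum of outgoing flows = (-5) + (-1) + 5 + (-8) = -9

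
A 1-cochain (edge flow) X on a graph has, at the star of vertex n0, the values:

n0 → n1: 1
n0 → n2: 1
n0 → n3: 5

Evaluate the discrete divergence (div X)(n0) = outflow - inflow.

Divergence = sum of outgoing flows = 1 + 1 + 5 = 7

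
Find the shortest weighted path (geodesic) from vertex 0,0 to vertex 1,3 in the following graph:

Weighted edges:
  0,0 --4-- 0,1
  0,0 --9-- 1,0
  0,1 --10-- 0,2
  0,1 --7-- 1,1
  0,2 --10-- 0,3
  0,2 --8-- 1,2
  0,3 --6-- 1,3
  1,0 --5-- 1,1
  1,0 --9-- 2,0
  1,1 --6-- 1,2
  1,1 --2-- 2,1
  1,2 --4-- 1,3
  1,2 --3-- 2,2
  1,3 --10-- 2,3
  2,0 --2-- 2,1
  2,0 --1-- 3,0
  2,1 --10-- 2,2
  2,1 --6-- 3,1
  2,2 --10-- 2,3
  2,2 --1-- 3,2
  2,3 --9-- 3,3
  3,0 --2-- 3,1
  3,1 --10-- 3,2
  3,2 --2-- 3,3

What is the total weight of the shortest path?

Shortest path: 0,0 → 0,1 → 1,1 → 1,2 → 1,3, total weight = 21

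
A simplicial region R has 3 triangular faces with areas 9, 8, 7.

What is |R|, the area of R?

9 + 8 + 7 = 24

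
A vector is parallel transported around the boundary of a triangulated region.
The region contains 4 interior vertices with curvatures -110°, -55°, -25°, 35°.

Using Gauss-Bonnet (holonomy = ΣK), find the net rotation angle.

Holonomy = total enclosed curvature = (-110°) + (-55°) + (-25°) + 35° = -155°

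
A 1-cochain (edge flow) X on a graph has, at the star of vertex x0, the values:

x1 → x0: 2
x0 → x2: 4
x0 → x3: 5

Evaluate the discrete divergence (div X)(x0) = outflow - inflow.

Divergence = sum of outgoing flows = (-2) + 4 + 5 = 7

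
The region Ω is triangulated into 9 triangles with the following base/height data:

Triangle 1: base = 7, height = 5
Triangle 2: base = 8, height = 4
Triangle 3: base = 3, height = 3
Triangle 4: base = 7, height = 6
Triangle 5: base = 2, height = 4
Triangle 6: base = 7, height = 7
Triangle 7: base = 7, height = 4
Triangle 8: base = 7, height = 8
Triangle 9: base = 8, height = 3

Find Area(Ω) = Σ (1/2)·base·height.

(1/2)×7×5 + (1/2)×8×4 + (1/2)×3×3 + (1/2)×7×6 + (1/2)×2×4 + (1/2)×7×7 + (1/2)×7×4 + (1/2)×7×8 + (1/2)×8×3 = 141.5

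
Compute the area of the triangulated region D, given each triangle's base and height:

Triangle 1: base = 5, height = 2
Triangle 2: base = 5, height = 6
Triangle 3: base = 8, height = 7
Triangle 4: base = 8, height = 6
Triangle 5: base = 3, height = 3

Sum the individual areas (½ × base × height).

(1/2)×5×2 + (1/2)×5×6 + (1/2)×8×7 + (1/2)×8×6 + (1/2)×3×3 = 76.5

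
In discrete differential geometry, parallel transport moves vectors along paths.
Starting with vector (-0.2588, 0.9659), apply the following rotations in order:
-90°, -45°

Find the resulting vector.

Total rotation: (-90°) + (-45°) = -135°. Final vector: (0.8660, -0.5000)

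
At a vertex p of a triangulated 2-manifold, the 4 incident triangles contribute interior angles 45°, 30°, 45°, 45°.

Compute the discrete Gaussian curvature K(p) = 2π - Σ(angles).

Sum of angles = 165°. K = 360° - 165° = 195° = 13π/12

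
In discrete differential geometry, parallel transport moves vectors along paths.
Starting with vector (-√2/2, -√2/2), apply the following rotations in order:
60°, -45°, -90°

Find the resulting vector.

Total rotation: 60° + (-45°) + (-90°) = -75°. Final vector: (-0.8660, 0.5000)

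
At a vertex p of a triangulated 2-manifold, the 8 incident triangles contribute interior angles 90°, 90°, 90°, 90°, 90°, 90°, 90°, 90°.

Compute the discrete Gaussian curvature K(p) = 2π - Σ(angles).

Sum of angles = 720°. K = 360° - 720° = -360° = -2π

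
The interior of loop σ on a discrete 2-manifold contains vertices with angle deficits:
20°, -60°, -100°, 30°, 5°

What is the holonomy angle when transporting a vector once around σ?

Holonomy = total enclosed curvature = 20° + (-60°) + (-100°) + 30° + 5° = -105°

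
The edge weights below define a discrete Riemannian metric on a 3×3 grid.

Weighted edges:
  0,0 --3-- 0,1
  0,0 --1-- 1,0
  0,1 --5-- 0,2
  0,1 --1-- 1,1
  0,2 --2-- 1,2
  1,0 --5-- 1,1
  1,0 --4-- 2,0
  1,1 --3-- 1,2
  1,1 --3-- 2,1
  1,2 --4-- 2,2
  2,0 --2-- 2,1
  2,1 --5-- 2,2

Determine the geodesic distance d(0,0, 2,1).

Shortest path: 0,0 → 0,1 → 1,1 → 2,1, total weight = 7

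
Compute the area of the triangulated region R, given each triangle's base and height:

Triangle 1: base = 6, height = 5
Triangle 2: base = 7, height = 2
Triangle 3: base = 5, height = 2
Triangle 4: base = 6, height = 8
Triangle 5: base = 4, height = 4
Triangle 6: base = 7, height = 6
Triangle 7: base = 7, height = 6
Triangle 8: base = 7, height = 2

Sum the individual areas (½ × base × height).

(1/2)×6×5 + (1/2)×7×2 + (1/2)×5×2 + (1/2)×6×8 + (1/2)×4×4 + (1/2)×7×6 + (1/2)×7×6 + (1/2)×7×2 = 108.0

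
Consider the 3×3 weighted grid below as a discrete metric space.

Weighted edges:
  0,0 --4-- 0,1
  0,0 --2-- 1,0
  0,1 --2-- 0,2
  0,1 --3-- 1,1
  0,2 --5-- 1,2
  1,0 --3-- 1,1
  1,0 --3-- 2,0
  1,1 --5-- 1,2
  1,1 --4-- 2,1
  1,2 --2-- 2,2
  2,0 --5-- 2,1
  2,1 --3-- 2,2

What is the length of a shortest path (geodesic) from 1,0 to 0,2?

Shortest path: 1,0 → 0,0 → 0,1 → 0,2, total weight = 8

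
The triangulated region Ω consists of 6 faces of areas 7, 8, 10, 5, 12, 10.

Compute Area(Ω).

7 + 8 + 10 + 5 + 12 + 10 = 52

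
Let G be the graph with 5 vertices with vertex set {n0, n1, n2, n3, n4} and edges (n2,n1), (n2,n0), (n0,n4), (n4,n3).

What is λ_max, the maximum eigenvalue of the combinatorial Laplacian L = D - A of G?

Degrees: deg(n0) = 2, deg(n1) = 1, deg(n2) = 2, deg(n3) = 1, deg(n4) = 2.
L = D − A with rows/columns ordered (n0, n1, n2, n3, n4):
  [ 2,  0, -1,  0, -1]
  [ 0,  1, -1,  0,  0]
  [-1, -1,  2,  0,  0]
  [ 0,  0,  0,  1, -1]
  [-1,  0,  0, -1,  2]
Characteristic polynomial: det(λI − L) = λ(λ² − 3λ + 1)(λ² − 5λ + 5).
Roots: λ = 0; (λ² − 3λ + 1) = 0 ⇒ λ = (3 ± √5)/2 ≈ 0.382, 2.618; (λ² − 5λ + 5) = 0 ⇒ λ = (5 ± √5)/2 ≈ 1.382, 3.618.
(Check: the roots sum (with multiplicity) to 8, matching trace L = Σdeg = 2·4 = 8.)
Laplacian eigenvalues: [0.0, 0.382, 1.382, 2.618, 3.618]. Largest eigenvalue (spectral radius) = 3.618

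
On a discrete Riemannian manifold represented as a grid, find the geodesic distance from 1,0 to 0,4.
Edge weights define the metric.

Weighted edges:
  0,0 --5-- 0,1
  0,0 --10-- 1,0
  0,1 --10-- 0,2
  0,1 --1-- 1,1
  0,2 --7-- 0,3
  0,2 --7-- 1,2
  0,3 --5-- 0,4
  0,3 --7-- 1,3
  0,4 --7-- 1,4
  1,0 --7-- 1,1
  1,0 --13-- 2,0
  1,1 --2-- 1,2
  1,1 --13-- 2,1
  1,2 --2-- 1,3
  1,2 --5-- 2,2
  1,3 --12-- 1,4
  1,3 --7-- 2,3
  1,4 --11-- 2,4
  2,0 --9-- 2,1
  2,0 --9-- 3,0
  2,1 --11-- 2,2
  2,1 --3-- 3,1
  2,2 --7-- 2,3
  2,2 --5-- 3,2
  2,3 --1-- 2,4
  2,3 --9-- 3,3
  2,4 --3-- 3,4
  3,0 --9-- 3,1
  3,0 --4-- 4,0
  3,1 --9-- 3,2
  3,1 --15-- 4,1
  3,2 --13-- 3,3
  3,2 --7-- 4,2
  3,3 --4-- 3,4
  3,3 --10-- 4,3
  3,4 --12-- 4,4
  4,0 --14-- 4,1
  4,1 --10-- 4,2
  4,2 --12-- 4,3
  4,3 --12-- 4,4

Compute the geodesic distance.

Shortest path: 1,0 → 1,1 → 1,2 → 1,3 → 0,3 → 0,4, total weight = 23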